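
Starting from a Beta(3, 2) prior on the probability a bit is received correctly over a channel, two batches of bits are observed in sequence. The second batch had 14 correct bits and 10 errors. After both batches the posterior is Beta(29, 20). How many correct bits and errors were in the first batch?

Sequential conjugate updates are equivalent to a single update on the pooled data, so total successes = posterior α − prior α and total failures = posterior β − prior β.
Total across both batches: 29−3=26 correct bits, 20−2=18 errors.
Subtract the second batch: 26−14=12 correct bits and 18−10=8 errors.

12 correct bits and 8 errors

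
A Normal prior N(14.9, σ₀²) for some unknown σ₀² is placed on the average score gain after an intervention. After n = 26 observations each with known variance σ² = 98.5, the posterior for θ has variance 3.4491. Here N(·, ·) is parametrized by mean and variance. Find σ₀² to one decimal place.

σ₀² = 38.5

For the Normal–Normal model with known σ², precisions add: τ_n = τ₀ + n/σ².
So 1/σ₀² = 1/3.4491 − 26/98.5 = 0.289931 − 0.263959 = 0.025972.
Hence σ₀² = 1/0.025972 ≈ 38.5.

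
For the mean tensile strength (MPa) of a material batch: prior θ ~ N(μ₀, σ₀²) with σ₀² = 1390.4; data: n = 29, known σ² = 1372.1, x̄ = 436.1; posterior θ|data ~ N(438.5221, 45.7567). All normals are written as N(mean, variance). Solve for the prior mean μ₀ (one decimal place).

μ₀ = 509.7

With known observation variance, the Normal–Normal posterior has precision τ_n = τ₀ + n/σ² and mean μ_n = (τ₀μ₀ + (n/σ²)x̄)/τ_n.
Here τ₀ = 1/1390.4 = 0.000719 and τ_data = 29/1372.1 = 0.021135, so τ_n = 0.021854.
Rearranging for μ₀: μ₀ = (μ_n·τ_n − τ_data·x̄)/τ₀ = (438.5221·0.021854 − 0.021135·436.1) / 0.000719 = 0.366488/0.000719 ≈ 509.7.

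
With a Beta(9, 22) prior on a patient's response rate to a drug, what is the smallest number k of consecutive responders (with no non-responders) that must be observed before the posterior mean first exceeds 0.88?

k = 153

After k responders and 0 non-responders the posterior is Beta(9+k, 22), with mean (9+k)/(9+22+k).
Set (9+k)/(31+k) > 0.88 and solve: k > (0.88·31 − 9)/(1 − 0.88) = 152.333.
The smallest integer exceeding 152.333 is 153.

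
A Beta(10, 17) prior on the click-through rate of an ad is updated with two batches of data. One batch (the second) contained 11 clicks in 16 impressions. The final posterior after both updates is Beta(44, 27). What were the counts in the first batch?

Sequential conjugate updates are equivalent to a single update on the pooled data, so total successes = posterior α − prior α and total failures = posterior β − prior β.
Total across both batches: 44−10=34 clicks, 27−17=10 non-clicks.
Subtract the second batch: 34−11=23 clicks and 10−5=5 non-clicks.

23 clicks and 5 non-clicks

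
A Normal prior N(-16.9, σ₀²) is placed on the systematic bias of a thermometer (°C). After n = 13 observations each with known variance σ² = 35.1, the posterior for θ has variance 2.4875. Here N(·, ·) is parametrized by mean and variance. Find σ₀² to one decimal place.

σ₀² = 31.6

Posterior precision equals prior precision plus data precision: 1/σ_n² = 1/σ₀² + n/σ².
So 1/σ₀² = 1/2.4875 − 13/35.1 = 0.402010 − 0.370370 = 0.031640.
Hence σ₀² = 1/0.031640 ≈ 31.6.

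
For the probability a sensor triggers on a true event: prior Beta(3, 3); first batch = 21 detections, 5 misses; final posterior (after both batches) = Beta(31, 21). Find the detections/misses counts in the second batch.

7 detections and 13 misses

Because Beta–binomial updating is additive in the counts, the combined data contributed (α_post−α_prior, β_post−β_prior) successes and failures.
Total across both batches: 31−3=28 detections, 21−3=18 misses.
Subtract the first batch: 28−21=7 detections and 18−5=13 misses.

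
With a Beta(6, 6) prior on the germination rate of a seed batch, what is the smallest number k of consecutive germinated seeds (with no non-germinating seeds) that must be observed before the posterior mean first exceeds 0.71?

After k germinated seeds and 0 non-germinating seeds the posterior is Beta(6+k, 6), with mean (6+k)/(6+6+k).
Set (6+k)/(12+k) > 0.71 and solve: k > (0.71·12 − 6)/(1 − 0.71) = 8.690.
The smallest integer exceeding 8.690 is 9, and checking k=9: (15)/(21) = 0.7143 > 0.71.

k = 9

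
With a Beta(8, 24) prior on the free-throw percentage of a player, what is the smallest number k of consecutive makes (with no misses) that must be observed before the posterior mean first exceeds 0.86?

After k makes and 0 misses the posterior is Beta(8+k, 24), with mean (8+k)/(8+24+k).
Set (8+k)/(32+k) > 0.86 and solve: k > (0.86·32 − 8)/(1 − 0.86) = 139.429.
The smallest integer exceeding 139.429 is 140.

k = 140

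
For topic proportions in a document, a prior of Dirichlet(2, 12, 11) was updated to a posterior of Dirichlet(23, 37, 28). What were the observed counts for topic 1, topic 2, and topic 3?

For a Dirichlet(α) prior with multinomial counts c, the posterior is Dirichlet(α + c) componentwise.
Counts are posterior − prior componentwise: 23−2=21, 37−12=25, 28−11=17.

counts (21, 25, 17)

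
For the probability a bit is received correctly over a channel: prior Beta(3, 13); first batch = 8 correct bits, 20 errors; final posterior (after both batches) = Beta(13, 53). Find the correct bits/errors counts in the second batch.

2 correct bits and 20 errors

Sequential conjugate updates are equivalent to a single update on the pooled data, so total successes = posterior α − prior α and total failures = posterior β − prior β.
Total across both batches: 13−3=10 correct bits, 53−13=40 errors.
Subtract the first batch: 10−8=2 correct bits and 40−20=20 errors.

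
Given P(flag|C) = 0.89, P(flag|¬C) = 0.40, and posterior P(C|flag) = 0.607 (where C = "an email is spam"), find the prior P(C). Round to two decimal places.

In odds form, posterior odds = prior odds × likelihood ratio, so prior odds = posterior odds ÷ LR.
Posterior odds = 0.607/(1−0.607) = 1.5445. LR = 0.89/0.40 = 2.2250.
Prior odds = 1.5445/2.2250 = 0.6942, so P(C) = 0.6942/(1+0.6942) ≈ 0.41.

P(C) = 0.41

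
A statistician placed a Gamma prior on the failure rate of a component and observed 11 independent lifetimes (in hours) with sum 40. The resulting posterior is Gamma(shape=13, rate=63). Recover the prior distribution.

For an exponential likelihood with a Gamma(α, β) prior on the rate, n observations with total T give posterior Gamma(α+n, β+T).
So α = 13 − 11 = 2 and β = 63 − 40 = 23.

Gamma(shape=2, rate=23)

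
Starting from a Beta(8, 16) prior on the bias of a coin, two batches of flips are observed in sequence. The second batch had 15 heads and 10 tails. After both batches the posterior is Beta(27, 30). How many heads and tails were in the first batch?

4 heads and 4 tails

Sequential conjugate updates are equivalent to a single update on the pooled data, so total successes = posterior α − prior α and total failures = posterior β − prior β.
Total across both batches: 27−8=19 heads, 30−16=14 tails.
Subtract the second batch: 19−15=4 heads and 14−10=4 tails.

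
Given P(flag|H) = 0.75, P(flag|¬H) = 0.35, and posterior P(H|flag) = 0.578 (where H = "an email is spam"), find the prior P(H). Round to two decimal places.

Bayes' rule in odds form gives O(H|E) = O(H)·[P(E|H)/P(E|¬H)], hence O(H) = O(H|E)/LR.
Posterior odds = 0.578/(1−0.578) = 1.3697. LR = 0.75/0.35 = 2.1429.
Prior odds = 1.3697/2.1429 = 0.6392, so P(H) = 0.6392/(1+0.6392) ≈ 0.39.

P(H) = 0.39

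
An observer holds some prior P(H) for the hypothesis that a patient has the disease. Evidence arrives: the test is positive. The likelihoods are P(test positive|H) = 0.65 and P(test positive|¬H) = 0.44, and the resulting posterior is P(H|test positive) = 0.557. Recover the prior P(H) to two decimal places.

P(H) = 0.46

Bayes' rule in odds form gives O(H|E) = O(H)·[P(E|H)/P(E|¬H)], hence O(H) = O(H|E)/LR.
Posterior odds = 0.557/(1−0.557) = 1.2573. LR = 0.65/0.44 = 1.4773.
Prior odds = 1.2573/1.4773 = 0.8511, so P(H) = 0.8511/(1+0.8511) ≈ 0.46.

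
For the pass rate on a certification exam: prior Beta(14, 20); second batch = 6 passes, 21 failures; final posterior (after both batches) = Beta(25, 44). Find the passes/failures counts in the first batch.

Because Beta–binomial updating is additive in the counts, the combined data contributed (α_post−α_prior, β_post−β_prior) successes and failures.
Total across both batches: 25−14=11 passes, 44−20=24 failures.
Subtract the second batch: 11−6=5 passes and 24−21=3 failures.

5 passes and 3 failures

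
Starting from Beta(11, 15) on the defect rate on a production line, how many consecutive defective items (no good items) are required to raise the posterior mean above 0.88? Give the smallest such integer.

After k defective items and 0 good items the posterior is Beta(11+k, 15), with mean (11+k)/(11+15+k).
Set (11+k)/(26+k) > 0.88 and solve: k > (0.88·26 − 11)/(1 − 0.88) = 99.000.
The smallest integer exceeding 99.000 is 100.

k = 100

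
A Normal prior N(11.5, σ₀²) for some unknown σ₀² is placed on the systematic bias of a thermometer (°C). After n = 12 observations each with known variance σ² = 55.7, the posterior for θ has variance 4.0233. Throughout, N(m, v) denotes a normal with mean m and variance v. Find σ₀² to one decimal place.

σ₀² = 30.2

Posterior precision equals prior precision plus data precision: 1/σ_n² = 1/σ₀² + n/σ².
So 1/σ₀² = 1/4.0233 − 12/55.7 = 0.248552 − 0.215440 = 0.033112.
Hence σ₀² = 1/0.033112 ≈ 30.2.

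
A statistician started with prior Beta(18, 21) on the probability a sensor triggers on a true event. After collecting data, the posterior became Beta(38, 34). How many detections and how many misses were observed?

A Beta(a, b) prior with s successes and f failures in binomial data gives a Beta(a+s, b+f) posterior.
Match parameters: s=38−18=20, f=34−21=13.

20 detections and 13 misses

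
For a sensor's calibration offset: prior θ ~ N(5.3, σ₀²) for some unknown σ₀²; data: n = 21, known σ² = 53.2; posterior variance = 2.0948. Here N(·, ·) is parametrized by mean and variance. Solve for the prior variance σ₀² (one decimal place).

Posterior precision equals prior precision plus data precision: 1/σ_n² = 1/σ₀² + n/σ².
So 1/σ₀² = 1/2.0948 − 21/53.2 = 0.477373 − 0.394737 = 0.082636.
Hence σ₀² = 1/0.082636 ≈ 12.1.

σ₀² = 12.1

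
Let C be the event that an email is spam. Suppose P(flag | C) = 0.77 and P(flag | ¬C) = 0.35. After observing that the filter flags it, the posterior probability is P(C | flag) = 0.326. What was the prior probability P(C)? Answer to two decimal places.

Bayes' rule in odds form gives O(C|E) = O(C)·[P(E|C)/P(E|¬C)], hence O(C) = O(C|E)/LR.
Posterior odds = 0.326/(1−0.326) = 0.4837. LR = 0.77/0.35 = 2.2000.
Prior odds = 0.4837/2.2000 = 0.2199, so P(C) = 0.2199/(1+0.2199) ≈ 0.18.

P(C) = 0.18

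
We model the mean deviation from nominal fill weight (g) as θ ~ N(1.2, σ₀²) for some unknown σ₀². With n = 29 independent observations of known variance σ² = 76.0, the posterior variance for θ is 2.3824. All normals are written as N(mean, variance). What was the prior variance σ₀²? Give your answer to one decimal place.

For the Normal–Normal model with known σ², precisions add: τ_n = τ₀ + n/σ².
So 1/σ₀² = 1/2.3824 − 29/76.0 = 0.419745 − 0.381579 = 0.038166.
Hence σ₀² = 1/0.038166 ≈ 26.2.

σ₀² = 26.2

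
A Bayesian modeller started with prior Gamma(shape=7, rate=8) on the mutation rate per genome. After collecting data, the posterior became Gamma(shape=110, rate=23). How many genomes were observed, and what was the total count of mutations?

Gamma–Poisson conjugacy: posterior shape = α + Σxᵢ, posterior rate = β + n.
Matching: Σxᵢ = 110 − 7 = 103 and n = 23 − 8 = 15.

n = 15 genomes with total 103 mutations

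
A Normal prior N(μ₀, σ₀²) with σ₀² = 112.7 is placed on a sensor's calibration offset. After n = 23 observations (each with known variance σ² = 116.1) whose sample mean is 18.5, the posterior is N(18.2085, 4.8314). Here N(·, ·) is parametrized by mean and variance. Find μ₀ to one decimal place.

The posterior mean is a precision-weighted average: μ_n = (τ₀μ₀ + τ_data·x̄)/(τ₀+τ_data), with τ₀=1/σ₀² and τ_data=n/σ².
Here τ₀ = 1/112.7 = 0.008873 and τ_data = 23/116.1 = 0.198105, so τ_n = 0.206978.
Rearranging for μ₀: μ₀ = (μ_n·τ_n − τ_data·x̄)/τ₀ = (18.2085·0.206978 − 0.198105·18.5) / 0.008873 = 0.103816/0.008873 ≈ 11.7.

μ₀ = 11.7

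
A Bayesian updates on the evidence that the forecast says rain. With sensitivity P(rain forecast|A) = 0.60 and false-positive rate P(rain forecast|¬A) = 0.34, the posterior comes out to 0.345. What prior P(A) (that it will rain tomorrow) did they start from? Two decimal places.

Bayes' rule in odds form gives O(A|E) = O(A)·[P(E|A)/P(E|¬A)], hence O(A) = O(A|E)/LR.
Posterior odds = 0.345/(1−0.345) = 0.5267. LR = 0.60/0.34 = 1.7647.
Prior odds = 0.5267/1.7647 = 0.2985, so P(A) = 0.2985/(1+0.2985) ≈ 0.23.

P(A) = 0.23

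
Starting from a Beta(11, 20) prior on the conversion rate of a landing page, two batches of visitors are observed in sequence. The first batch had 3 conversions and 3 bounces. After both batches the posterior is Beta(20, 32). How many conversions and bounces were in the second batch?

6 conversions and 9 bounces

Because Beta–binomial updating is additive in the counts, the combined data contributed (α_post−α_prior, β_post−β_prior) successes and failures.
Total across both batches: 20−11=9 conversions, 32−20=12 bounces.
Subtract the first batch: 9−3=6 conversions and 12−3=9 bounces.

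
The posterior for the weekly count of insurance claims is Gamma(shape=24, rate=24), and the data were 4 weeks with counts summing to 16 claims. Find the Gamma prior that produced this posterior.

A Gamma(α, β) prior (rate parametrization) on a Poisson rate with n observations summing to S gives posterior Gamma(α+S, β+n).
So α = 24 − 16 = 8 and β = 24 − 4 = 20.

Gamma(shape=8, rate=20)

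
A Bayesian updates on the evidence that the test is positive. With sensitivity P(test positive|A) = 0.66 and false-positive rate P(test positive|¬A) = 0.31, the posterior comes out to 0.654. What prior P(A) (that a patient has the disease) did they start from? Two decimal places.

P(A) = 0.47

In odds form, posterior odds = prior odds × likelihood ratio, so prior odds = posterior odds ÷ LR.
Posterior odds = 0.654/(1−0.654) = 1.8902. LR = 0.66/0.31 = 2.1290.
Prior odds = 1.8902/2.1290 = 0.8878, so P(A) = 0.8878/(1+0.8878) ≈ 0.47.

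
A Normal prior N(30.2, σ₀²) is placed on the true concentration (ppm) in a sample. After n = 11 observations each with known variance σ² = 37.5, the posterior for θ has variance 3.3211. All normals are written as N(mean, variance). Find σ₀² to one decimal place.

Posterior precision equals prior precision plus data precision: 1/σ_n² = 1/σ₀² + n/σ².
So 1/σ₀² = 1/3.3211 − 11/37.5 = 0.301105 − 0.293333 = 0.007772.
Hence σ₀² = 1/0.007772 ≈ 128.7.

σ₀² = 128.7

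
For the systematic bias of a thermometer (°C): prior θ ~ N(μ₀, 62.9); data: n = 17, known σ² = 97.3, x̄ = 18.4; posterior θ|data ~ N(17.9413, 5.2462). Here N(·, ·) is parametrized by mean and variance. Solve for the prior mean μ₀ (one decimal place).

μ₀ = 12.9

The posterior mean is a precision-weighted average: μ_n = (τ₀μ₀ + τ_data·x̄)/(τ₀+τ_data), with τ₀=1/σ₀² and τ_data=n/σ².
Here τ₀ = 1/62.9 = 0.015898 and τ_data = 17/97.3 = 0.174717, so τ_n = 0.190615.
Rearranging for μ₀: μ₀ = (μ_n·τ_n − τ_data·x̄)/τ₀ = (17.9413·0.190615 − 0.174717·18.4) / 0.015898 = 0.205088/0.015898 ≈ 12.9.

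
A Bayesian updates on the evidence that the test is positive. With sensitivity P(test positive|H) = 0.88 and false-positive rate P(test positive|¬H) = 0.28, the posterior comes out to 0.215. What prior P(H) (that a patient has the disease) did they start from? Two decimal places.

In odds form, posterior odds = prior odds × likelihood ratio, so prior odds = posterior odds ÷ LR.
Posterior odds = 0.215/(1−0.215) = 0.2739. LR = 0.88/0.28 = 3.1429.
Prior odds = 0.2739/3.1429 = 0.0871, so P(H) = 0.0871/(1+0.0871) ≈ 0.08.

P(H) = 0.08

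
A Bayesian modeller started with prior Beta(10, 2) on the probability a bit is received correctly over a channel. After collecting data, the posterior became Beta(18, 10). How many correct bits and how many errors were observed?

8 correct bits and 8 errors

Beta is conjugate to the binomial likelihood: posterior = Beta(α+s, β+f).
So s = 18 − 10 = 8 and f = 10 − 2 = 8.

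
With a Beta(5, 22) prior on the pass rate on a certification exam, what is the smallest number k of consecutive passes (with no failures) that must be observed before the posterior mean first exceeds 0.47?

After k passes and 0 failures the posterior is Beta(5+k, 22), with mean (5+k)/(5+22+k).
Set (5+k)/(27+k) > 0.47 and solve: k > (0.47·27 − 5)/(1 − 0.47) = 14.509.
The smallest integer exceeding 14.509 is 15, and checking k=15: (20)/(42) = 0.4762 > 0.47.

k = 15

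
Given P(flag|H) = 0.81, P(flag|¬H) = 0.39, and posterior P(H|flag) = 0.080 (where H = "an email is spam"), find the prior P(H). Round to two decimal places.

P(H) = 0.04

Bayes' rule in odds form gives O(H|E) = O(H)·[P(E|H)/P(E|¬H)], hence O(H) = O(H|E)/LR.
Posterior odds = 0.080/(1−0.080) = 0.0870. LR = 0.81/0.39 = 2.0769.
Prior odds = 0.0870/2.0769 = 0.0419, so P(H) = 0.0419/(1+0.0419) ≈ 0.04.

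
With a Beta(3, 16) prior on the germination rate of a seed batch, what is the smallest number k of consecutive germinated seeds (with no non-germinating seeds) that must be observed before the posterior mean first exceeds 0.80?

After k germinated seeds and 0 non-germinating seeds the posterior is Beta(3+k, 16), with mean (3+k)/(3+16+k).
Set (3+k)/(19+k) > 0.80 and solve: k > (0.80·19 − 3)/(1 − 0.80) = 61.000.
The smallest integer exceeding 61.000 is 62.

k = 62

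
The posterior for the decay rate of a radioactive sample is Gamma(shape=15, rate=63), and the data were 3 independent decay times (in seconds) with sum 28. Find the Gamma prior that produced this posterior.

Gamma–exponential conjugacy: posterior shape = α + n, posterior rate = β + Σtᵢ.
So α = 15 − 3 = 12 and β = 63 − 28 = 35.

Gamma(shape=12, rate=35)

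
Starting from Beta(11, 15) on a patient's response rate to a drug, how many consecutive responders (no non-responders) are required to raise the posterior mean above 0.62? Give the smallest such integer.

After k responders and 0 non-responders the posterior is Beta(11+k, 15), with mean (11+k)/(11+15+k).
Set (11+k)/(26+k) > 0.62 and solve: k > (0.62·26 − 11)/(1 − 0.62) = 13.474.
The smallest integer exceeding 13.474 is 14.

k = 14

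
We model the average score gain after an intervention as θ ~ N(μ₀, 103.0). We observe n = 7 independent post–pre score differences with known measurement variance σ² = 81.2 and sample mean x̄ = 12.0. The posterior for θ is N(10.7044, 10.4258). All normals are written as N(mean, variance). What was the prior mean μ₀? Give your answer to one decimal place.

μ₀ = -0.8

With known observation variance, the Normal–Normal posterior has precision τ_n = τ₀ + n/σ² and mean μ_n = (τ₀μ₀ + (n/σ²)x̄)/τ_n.
Here τ₀ = 1/103.0 = 0.009709 and τ_data = 7/81.2 = 0.086207, so τ_n = 0.095916.
Rearranging for μ₀: μ₀ = (μ_n·τ_n − τ_data·x̄)/τ₀ = (10.7044·0.095916 − 0.086207·12.0) / 0.009709 = -0.007761/0.009709 ≈ -0.8.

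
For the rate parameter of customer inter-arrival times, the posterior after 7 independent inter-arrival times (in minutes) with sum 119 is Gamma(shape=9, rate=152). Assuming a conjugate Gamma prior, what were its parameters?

For an exponential likelihood with a Gamma(α, β) prior on the rate, n observations with total T give posterior Gamma(α+n, β+T).
So α = 9 − 7 = 2 and β = 152 − 119 = 33.

Gamma(shape=2, rate=33)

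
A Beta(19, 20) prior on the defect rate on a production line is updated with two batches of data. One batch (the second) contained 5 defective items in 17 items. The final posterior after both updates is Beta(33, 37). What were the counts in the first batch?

9 defective items and 5 good items

Sequential conjugate updates are equivalent to a single update on the pooled data, so total successes = posterior α − prior α and total failures = posterior β − prior β.
Total across both batches: 33−19=14 defective items, 37−20=17 good items.
Subtract the second batch: 14−5=9 defective items and 17−12=5 good items.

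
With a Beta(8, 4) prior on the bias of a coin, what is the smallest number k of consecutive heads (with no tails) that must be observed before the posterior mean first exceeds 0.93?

k = 46

After k heads and 0 tails the posterior is Beta(8+k, 4), with mean (8+k)/(8+4+k).
Set (8+k)/(12+k) > 0.93 and solve: k > (0.93·12 − 8)/(1 − 0.93) = 45.143.
The smallest integer exceeding 45.143 is 46.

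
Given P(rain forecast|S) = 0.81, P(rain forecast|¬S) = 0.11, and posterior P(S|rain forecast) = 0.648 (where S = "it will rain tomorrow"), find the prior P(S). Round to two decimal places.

Bayes' rule in odds form gives O(S|E) = O(S)·[P(E|S)/P(E|¬S)], hence O(S) = O(S|E)/LR.
Posterior odds = 0.648/(1−0.648) = 1.8409. LR = 0.81/0.11 = 7.3636.
Prior odds = 1.8409/7.3636 = 0.2500, so P(S) = 0.2500/(1+0.2500) ≈ 0.20.

P(S) = 0.20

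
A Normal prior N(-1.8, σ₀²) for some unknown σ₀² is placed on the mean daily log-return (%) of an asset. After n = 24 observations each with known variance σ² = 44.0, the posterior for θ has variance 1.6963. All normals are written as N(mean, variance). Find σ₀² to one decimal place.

Posterior precision equals prior precision plus data precision: 1/σ_n² = 1/σ₀² + n/σ².
So 1/σ₀² = 1/1.6963 − 24/44.0 = 0.589518 − 0.545455 = 0.044063.
Hence σ₀² = 1/0.044063 ≈ 22.7.

σ₀² = 22.7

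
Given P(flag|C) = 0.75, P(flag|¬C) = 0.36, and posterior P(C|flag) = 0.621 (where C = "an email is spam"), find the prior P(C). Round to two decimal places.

In odds form, posterior odds = prior odds × likelihood ratio, so prior odds = posterior odds ÷ LR.
Posterior odds = 0.621/(1−0.621) = 1.6385. LR = 0.75/0.36 = 2.0833.
Prior odds = 1.6385/2.0833 = 0.7865, so P(C) = 0.7865/(1+0.7865) ≈ 0.44.

P(C) = 0.44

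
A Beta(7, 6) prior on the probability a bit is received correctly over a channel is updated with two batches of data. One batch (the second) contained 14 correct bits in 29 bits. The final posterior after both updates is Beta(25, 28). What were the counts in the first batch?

Because Beta–binomial updating is additive in the counts, the combined data contributed (α_post−α_prior, β_post−β_prior) successes and failures.
Total across both batches: 25−7=18 correct bits, 28−6=22 errors.
Subtract the second batch: 18−14=4 correct bits and 22−15=7 errors.

4 correct bits and 7 errors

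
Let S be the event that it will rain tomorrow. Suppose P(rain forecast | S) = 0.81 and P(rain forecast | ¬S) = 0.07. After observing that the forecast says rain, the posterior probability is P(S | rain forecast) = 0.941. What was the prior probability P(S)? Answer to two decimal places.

P(S) = 0.58

Bayes' rule in odds form gives O(S|E) = O(S)·[P(E|S)/P(E|¬S)], hence O(S) = O(S|E)/LR.
Posterior odds = 0.941/(1−0.941) = 15.9492. LR = 0.81/0.07 = 11.5714.
Prior odds = 15.9492/11.5714 = 1.3783, so P(S) = 1.3783/(1+1.3783) ≈ 0.58.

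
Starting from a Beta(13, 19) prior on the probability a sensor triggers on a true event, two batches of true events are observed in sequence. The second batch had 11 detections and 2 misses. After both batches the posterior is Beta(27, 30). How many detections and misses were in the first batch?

Because Beta–binomial updating is additive in the counts, the combined data contributed (α_post−α_prior, β_post−β_prior) successes and failures.
Total across both batches: 27−13=14 detections, 30−19=11 misses.
Subtract the second batch: 14−11=3 detections and 11−2=9 misses.

3 detections and 9 misses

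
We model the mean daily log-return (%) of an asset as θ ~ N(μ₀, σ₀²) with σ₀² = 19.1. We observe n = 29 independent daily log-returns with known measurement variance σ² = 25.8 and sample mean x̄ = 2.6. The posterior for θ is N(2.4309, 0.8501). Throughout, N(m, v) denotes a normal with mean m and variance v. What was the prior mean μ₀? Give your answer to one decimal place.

μ₀ = -1.2

With known observation variance, the Normal–Normal posterior has precision τ_n = τ₀ + n/σ² and mean μ_n = (τ₀μ₀ + (n/σ²)x̄)/τ_n.
Here τ₀ = 1/19.1 = 0.052356 and τ_data = 29/25.8 = 1.124031, so τ_n = 1.176387.
Rearranging for μ₀: μ₀ = (μ_n·τ_n − τ_data·x̄)/τ₀ = (2.4309·1.176387 − 1.124031·2.6) / 0.052356 = -0.062801/0.052356 ≈ -1.2.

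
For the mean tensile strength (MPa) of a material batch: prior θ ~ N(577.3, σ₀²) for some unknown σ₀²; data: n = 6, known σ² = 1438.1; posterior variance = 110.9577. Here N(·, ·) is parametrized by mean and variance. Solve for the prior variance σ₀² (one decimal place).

σ₀² = 206.6

For the Normal–Normal model with known σ², precisions add: τ_n = τ₀ + n/σ².
So 1/σ₀² = 1/110.9577 − 6/1438.1 = 0.009012 − 0.004172 = 0.004840.
Hence σ₀² = 1/0.004840 ≈ 206.6.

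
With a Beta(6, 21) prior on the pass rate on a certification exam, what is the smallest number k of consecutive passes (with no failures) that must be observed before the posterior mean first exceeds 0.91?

After k passes and 0 failures the posterior is Beta(6+k, 21), with mean (6+k)/(6+21+k).
Set (6+k)/(27+k) > 0.91 and solve: k > (0.91·27 − 6)/(1 − 0.91) = 206.333.
The smallest integer exceeding 206.333 is 207.

k = 207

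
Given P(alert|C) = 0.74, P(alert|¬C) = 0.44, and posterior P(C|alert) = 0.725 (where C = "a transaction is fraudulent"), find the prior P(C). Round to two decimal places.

P(C) = 0.61

Bayes' rule in odds form gives O(C|E) = O(C)·[P(E|C)/P(E|¬C)], hence O(C) = O(C|E)/LR.
Posterior odds = 0.725/(1−0.725) = 2.6364. LR = 0.74/0.44 = 1.6818.
Prior odds = 2.6364/1.6818 = 1.5676, so P(C) = 1.5676/(1+1.5676) ≈ 0.61.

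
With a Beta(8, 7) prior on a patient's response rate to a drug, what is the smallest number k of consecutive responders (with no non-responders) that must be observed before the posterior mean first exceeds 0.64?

k = 5

After k responders and 0 non-responders the posterior is Beta(8+k, 7), with mean (8+k)/(8+7+k).
Set (8+k)/(15+k) > 0.64 and solve: k > (0.64·15 − 8)/(1 − 0.64) = 4.444.
The smallest integer exceeding 4.444 is 5.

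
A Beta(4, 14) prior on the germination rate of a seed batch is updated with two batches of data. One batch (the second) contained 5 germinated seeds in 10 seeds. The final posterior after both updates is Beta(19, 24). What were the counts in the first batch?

Because Beta–binomial updating is additive in the counts, the combined data contributed (α_post−α_prior, β_post−β_prior) successes and failures.
Total across both batches: 19−4=15 germinated seeds, 24−14=10 non-germinating seeds.
Subtract the second batch: 15−5=10 germinated seeds and 10−5=5 non-germinating seeds.

10 germinated seeds and 5 non-germinating seeds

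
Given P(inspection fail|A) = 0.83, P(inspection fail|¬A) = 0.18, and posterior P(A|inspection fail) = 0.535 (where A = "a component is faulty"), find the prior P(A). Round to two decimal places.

P(A) = 0.20

Bayes' rule in odds form gives O(A|E) = O(A)·[P(E|A)/P(E|¬A)], hence O(A) = O(A|E)/LR.
Posterior odds = 0.535/(1−0.535) = 1.1505. LR = 0.83/0.18 = 4.6111.
Prior odds = 1.1505/4.6111 = 0.2495, so P(A) = 0.2495/(1+0.2495) ≈ 0.20.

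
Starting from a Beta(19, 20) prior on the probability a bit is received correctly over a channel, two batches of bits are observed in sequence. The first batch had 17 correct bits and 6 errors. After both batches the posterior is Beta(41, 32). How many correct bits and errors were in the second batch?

5 correct bits and 6 errors

Because Beta–binomial updating is additive in the counts, the combined data contributed (α_post−α_prior, β_post−β_prior) successes and failures.
Total across both batches: 41−19=22 correct bits, 32−20=12 errors.
Subtract the first batch: 22−17=5 correct bits and 12−6=6 errors.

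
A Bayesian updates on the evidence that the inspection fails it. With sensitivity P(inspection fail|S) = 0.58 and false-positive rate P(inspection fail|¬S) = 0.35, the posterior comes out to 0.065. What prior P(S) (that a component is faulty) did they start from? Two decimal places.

Bayes' rule in odds form gives O(S|E) = O(S)·[P(E|S)/P(E|¬S)], hence O(S) = O(S|E)/LR.
Posterior odds = 0.065/(1−0.065) = 0.0695. LR = 0.58/0.35 = 1.6571.
Prior odds = 0.0695/1.6571 = 0.0419, so P(S) = 0.0419/(1+0.0419) ≈ 0.04.

P(S) = 0.04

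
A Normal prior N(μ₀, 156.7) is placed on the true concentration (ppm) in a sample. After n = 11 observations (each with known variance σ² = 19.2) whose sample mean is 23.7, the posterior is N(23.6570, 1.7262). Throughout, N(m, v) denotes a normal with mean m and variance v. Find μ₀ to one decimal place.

With known observation variance, the Normal–Normal posterior has precision τ_n = τ₀ + n/σ² and mean μ_n = (τ₀μ₀ + (n/σ²)x̄)/τ_n.
Here τ₀ = 1/156.7 = 0.006382 and τ_data = 11/19.2 = 0.572917, so τ_n = 0.579299.
Rearranging for μ₀: μ₀ = (μ_n·τ_n − τ_data·x̄)/τ₀ = (23.6570·0.579299 − 0.572917·23.7) / 0.006382 = 0.126344/0.006382 ≈ 19.8.

μ₀ = 19.8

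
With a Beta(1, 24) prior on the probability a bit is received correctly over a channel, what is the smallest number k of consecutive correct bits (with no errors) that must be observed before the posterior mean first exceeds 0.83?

k = 117

After k correct bits and 0 errors the posterior is Beta(1+k, 24), with mean (1+k)/(1+24+k).
Set (1+k)/(25+k) > 0.83 and solve: k > (0.83·25 − 1)/(1 − 0.83) = 116.176.
The smallest integer exceeding 116.176 is 117, and checking k=117: (118)/(142) = 0.8310 > 0.83.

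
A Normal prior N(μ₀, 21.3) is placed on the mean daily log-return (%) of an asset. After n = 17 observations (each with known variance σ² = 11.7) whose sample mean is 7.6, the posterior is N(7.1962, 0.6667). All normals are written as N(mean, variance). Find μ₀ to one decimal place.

μ₀ = -5.3

The posterior mean is a precision-weighted average: μ_n = (τ₀μ₀ + τ_data·x̄)/(τ₀+τ_data), with τ₀=1/σ₀² and τ_data=n/σ².
Here τ₀ = 1/21.3 = 0.046948 and τ_data = 17/11.7 = 1.452991, so τ_n = 1.499939.
Rearranging for μ₀: μ₀ = (μ_n·τ_n − τ_data·x̄)/τ₀ = (7.1962·1.499939 − 1.452991·7.6) / 0.046948 = -0.248871/0.046948 ≈ -5.3.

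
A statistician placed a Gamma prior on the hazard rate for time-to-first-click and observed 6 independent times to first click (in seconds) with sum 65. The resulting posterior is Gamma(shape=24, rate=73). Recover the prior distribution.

Gamma(shape=18, rate=8)

For an exponential likelihood with a Gamma(α, β) prior on the rate, n observations with total T give posterior Gamma(α+n, β+T).
So α = 24 − 6 = 18 and β = 73 − 65 = 8.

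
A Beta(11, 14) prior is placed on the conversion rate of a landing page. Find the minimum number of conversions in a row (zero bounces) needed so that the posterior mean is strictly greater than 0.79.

k = 42

After k conversions and 0 bounces the posterior is Beta(11+k, 14), with mean (11+k)/(11+14+k).
Set (11+k)/(25+k) > 0.79 and solve: k > (0.79·25 − 11)/(1 − 0.79) = 41.667.
The smallest integer exceeding 41.667 is 42.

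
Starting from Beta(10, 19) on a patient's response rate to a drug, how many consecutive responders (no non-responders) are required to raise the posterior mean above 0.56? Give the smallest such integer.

k = 15

After k responders and 0 non-responders the posterior is Beta(10+k, 19), with mean (10+k)/(10+19+k).
Set (10+k)/(29+k) > 0.56 and solve: k > (0.56·29 − 10)/(1 − 0.56) = 14.182.
The smallest integer exceeding 14.182 is 15, and checking k=15: (25)/(44) = 0.5682 > 0.56.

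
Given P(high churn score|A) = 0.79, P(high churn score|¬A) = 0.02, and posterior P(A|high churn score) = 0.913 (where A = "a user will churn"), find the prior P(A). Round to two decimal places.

Bayes' rule in odds form gives O(A|E) = O(A)·[P(E|A)/P(E|¬A)], hence O(A) = O(A|E)/LR.
Posterior odds = 0.913/(1−0.913) = 10.4943. LR = 0.79/0.02 = 39.5000.
Prior odds = 10.4943/39.5000 = 0.2657, so P(A) = 0.2657/(1+0.2657) ≈ 0.21.

P(A) = 0.21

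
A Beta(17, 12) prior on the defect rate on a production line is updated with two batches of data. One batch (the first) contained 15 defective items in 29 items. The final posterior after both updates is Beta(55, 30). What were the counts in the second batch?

23 defective items and 4 good items

Because Beta–binomial updating is additive in the counts, the combined data contributed (α_post−α_prior, β_post−β_prior) successes and failures.
Total across both batches: 55−17=38 defective items, 30−12=18 good items.
Subtract the first batch: 38−15=23 defective items and 18−14=4 good items.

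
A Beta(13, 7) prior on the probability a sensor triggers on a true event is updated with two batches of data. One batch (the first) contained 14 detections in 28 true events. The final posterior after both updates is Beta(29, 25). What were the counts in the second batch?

2 detections and 4 misses

Sequential conjugate updates are equivalent to a single update on the pooled data, so total successes = posterior α − prior α and total failures = posterior β − prior β.
Total across both batches: 29−13=16 detections, 25−7=18 misses.
Subtract the first batch: 16−14=2 detections and 18−14=4 misses.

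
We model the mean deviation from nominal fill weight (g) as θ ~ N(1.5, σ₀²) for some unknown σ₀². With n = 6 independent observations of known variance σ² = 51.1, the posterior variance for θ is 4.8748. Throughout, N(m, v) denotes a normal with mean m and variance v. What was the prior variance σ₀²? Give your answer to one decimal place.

σ₀² = 11.4

For the Normal–Normal model with known σ², precisions add: τ_n = τ₀ + n/σ².
So 1/σ₀² = 1/4.8748 − 6/51.1 = 0.205137 − 0.117417 = 0.087720.
Hence σ₀² = 1/0.087720 ≈ 11.4.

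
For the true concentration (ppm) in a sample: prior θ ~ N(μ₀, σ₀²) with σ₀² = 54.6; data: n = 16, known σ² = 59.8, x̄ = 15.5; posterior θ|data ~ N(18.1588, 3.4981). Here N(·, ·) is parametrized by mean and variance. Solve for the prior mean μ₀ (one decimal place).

With known observation variance, the Normal–Normal posterior has precision τ_n = τ₀ + n/σ² and mean μ_n = (τ₀μ₀ + (n/σ²)x̄)/τ_n.
Here τ₀ = 1/54.6 = 0.018315 and τ_data = 16/59.8 = 0.267559, so τ_n = 0.285874.
Rearranging for μ₀: μ₀ = (μ_n·τ_n − τ_data·x̄)/τ₀ = (18.1588·0.285874 − 0.267559·15.5) / 0.018315 = 1.043964/0.018315 ≈ 57.0.

μ₀ = 57.0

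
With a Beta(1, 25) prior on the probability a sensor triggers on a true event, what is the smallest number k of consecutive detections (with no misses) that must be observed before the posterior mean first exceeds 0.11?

k = 3

After k detections and 0 misses the posterior is Beta(1+k, 25), with mean (1+k)/(1+25+k).
Set (1+k)/(26+k) > 0.11 and solve: k > (0.11·26 − 1)/(1 − 0.11) = 2.090.
The smallest integer exceeding 2.090 is 3, and checking k=3: (4)/(29) = 0.1379 > 0.11.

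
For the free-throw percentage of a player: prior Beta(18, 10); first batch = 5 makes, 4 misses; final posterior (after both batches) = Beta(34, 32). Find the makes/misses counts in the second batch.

Sequential conjugate updates are equivalent to a single update on the pooled data, so total successes = posterior α − prior α and total failures = posterior β − prior β.
Total across both batches: 34−18=16 makes, 32−10=22 misses.
Subtract the first batch: 16−5=11 makes and 22−4=18 misses.

11 makes and 18 misses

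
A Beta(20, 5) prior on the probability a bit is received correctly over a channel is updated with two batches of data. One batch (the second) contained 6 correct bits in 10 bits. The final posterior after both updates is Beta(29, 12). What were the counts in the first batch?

Because Beta–binomial updating is additive in the counts, the combined data contributed (α_post−α_prior, β_post−β_prior) successes and failures.
Total across both batches: 29−20=9 correct bits, 12−5=7 errors.
Subtract the second batch: 9−6=3 correct bits and 7−4=3 errors.

3 correct bits and 3 errors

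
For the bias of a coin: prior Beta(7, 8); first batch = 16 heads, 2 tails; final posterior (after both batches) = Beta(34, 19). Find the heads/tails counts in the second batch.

11 heads and 9 tails

Sequential conjugate updates are equivalent to a single update on the pooled data, so total successes = posterior α − prior α and total failures = posterior β − prior β.
Total across both batches: 34−7=27 heads, 19−8=11 tails.
Subtract the first batch: 27−16=11 heads and 11−2=9 tails.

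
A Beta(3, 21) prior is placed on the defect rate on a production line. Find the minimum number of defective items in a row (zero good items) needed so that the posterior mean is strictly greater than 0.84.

k = 108

After k defective items and 0 good items the posterior is Beta(3+k, 21), with mean (3+k)/(3+21+k).
Set (3+k)/(24+k) > 0.84 and solve: k > (0.84·24 − 3)/(1 − 0.84) = 107.250.
The smallest integer exceeding 107.250 is 108, and checking k=108: (111)/(132) = 0.8409 > 0.84.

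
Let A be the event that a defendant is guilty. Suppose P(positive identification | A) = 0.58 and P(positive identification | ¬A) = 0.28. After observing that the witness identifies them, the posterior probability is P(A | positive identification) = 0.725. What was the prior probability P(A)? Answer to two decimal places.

In odds form, posterior odds = prior odds × likelihood ratio, so prior odds = posterior odds ÷ LR.
Posterior odds = 0.725/(1−0.725) = 2.6364. LR = 0.58/0.28 = 2.0714.
Prior odds = 2.6364/2.0714 = 1.2728, so P(A) = 1.2728/(1+1.2728) ≈ 0.56.

P(A) = 0.56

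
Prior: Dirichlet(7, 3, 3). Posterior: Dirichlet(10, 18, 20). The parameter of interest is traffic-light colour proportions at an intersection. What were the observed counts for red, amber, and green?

For a Dirichlet(α) prior with multinomial counts c, the posterior is Dirichlet(α + c) componentwise.
Counts are posterior − prior componentwise: 10−7=3, 18−3=15, 20−3=17.

counts (3, 15, 17)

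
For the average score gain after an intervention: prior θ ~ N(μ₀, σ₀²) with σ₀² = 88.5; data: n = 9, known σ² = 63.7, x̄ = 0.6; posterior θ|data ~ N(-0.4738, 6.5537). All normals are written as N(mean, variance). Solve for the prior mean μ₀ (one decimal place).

The posterior mean is a precision-weighted average: μ_n = (τ₀μ₀ + τ_data·x̄)/(τ₀+τ_data), with τ₀=1/σ₀² and τ_data=n/σ².
Here τ₀ = 1/88.5 = 0.011299 and τ_data = 9/63.7 = 0.141287, so τ_n = 0.152586.
Rearranging for μ₀: μ₀ = (μ_n·τ_n − τ_data·x̄)/τ₀ = (-0.4738·0.152586 − 0.141287·0.6) / 0.011299 = -0.157067/0.011299 ≈ -13.9.

μ₀ = -13.9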